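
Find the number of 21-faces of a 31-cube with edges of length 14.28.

f_21(31-cube) = (31 choose 21) · 2^10 = 45416616960.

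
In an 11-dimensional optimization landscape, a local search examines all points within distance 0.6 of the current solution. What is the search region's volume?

Volume = π^{11/2}·(0.6)^11/Γ(13/2) ≈ 0.00683547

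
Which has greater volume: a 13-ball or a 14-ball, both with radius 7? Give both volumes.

V_13(7) ≈ 8.82299e+10. V_14(7) ≈ 4.06435e+11. The 14-ball is larger.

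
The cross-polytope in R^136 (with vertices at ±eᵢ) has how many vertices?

The vertices are ±e_1, ..., ±e_136, so there are 2·136 = 272.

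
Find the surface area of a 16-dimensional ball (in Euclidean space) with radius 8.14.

|∂B_16(8.14)| ≈ 1.71856e+14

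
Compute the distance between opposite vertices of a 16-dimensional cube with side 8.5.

||(8.5,8.5,...,8.5)|| = √(16)·8.5 = 34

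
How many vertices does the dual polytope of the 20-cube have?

An n-cross-polytope has 2n vertices; here n = 20, giving 40.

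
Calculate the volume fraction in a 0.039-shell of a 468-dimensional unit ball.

V(inner)/V(outer) = ((1-0.039)/1)^468 ≈ 8.214e-09, so the shell fraction is 0.9999999918.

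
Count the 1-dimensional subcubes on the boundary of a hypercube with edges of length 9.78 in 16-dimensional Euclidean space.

An n-cube has C(n,k)·2^(n-k) k-faces. Here C(16,1)·2^15 = 16·32768 = 524288.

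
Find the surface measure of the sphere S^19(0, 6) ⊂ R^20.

S = n·V_n(r)/r = 20·V_20(6)/6 (volume-to-surface relation), giving 117546246144·π^10/35 ≈ 3.14514e+14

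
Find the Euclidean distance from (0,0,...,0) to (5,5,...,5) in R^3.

The space diagonal of an n-cube of side s is s√n. Here 5·√3 ≈ 8.66025.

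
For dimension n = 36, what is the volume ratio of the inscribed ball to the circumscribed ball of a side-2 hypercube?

V_in/V_out = n^(-n/2) = 36^(-36/2) ≈ 9.69516e-29.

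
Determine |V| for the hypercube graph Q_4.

Each vertex is a binary string of length 4, so there are 2^4 = 16.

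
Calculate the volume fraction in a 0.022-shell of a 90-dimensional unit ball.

1 - (1-0.022)^90 ≈ 0.864949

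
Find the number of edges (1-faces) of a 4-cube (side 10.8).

Number of 1-faces = C(4,1) · 2^(4-1) = 4 · 8 = 32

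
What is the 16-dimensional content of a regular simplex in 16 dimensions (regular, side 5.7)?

For a regular n-simplex with edge a, V = (a^n / n!)·√((n+1)/2^n). With a=5.7, n=16: V ≈ 0.00095579.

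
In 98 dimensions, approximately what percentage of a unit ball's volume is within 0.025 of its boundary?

1 - (1-0.025)^98 ≈ 0.916353 ≈ 91.64%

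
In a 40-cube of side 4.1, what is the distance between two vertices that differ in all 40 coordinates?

Diagonal = √40 · 4.1 ≈ 25.9307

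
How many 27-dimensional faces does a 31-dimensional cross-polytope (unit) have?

f_27(31-orthoplex) = 2^28 · (31 choose 28) = 1206617374720.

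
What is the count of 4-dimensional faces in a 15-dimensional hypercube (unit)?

An n-cube has C(n,k)·2^(n-k) k-faces. Here C(15,4)·2^11 = 1365·2048 = 2795520.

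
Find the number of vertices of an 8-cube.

An n-cube has 2^n vertices; for n = 8 that is 2^8 = 256.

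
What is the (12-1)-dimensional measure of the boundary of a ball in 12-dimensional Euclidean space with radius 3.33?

The surface area of an n-ball is 2π^(n/2) r^(n-1) / Γ(n/2). For n=12, r=3.33: 8.94612e+06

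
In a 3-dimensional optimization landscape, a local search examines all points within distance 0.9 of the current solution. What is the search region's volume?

Volume = π^{3/2}·(0.9)^3/Γ(5/2) ≈ 3.05363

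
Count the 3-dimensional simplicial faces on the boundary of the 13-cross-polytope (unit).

f_3(13-orthoplex) = 2^4 · (13 choose 4) = 11440.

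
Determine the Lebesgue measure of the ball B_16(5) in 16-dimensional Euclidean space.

Volume = π^{16/2}·(5)^16/Γ(9) = 30517578125·π^8/8064 ≈ 3.59086e+10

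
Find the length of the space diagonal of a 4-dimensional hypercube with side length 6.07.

d = √(6.07² + 6.07² + ... + 6.07²) [4 terms] = √(4·6.07²) = 6.07√4 = 12.14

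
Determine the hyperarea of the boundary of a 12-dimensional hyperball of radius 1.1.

S_12(1.1) = 2·π^(12/2)·(1.1)^11 / Γ(12/2) ≈ 45.7159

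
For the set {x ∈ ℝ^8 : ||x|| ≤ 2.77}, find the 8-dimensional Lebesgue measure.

The n-ball volume is π^(n/2)·r^n/Γ(n/2+1). With n=8, r=2.77: V ≈ 14067.8.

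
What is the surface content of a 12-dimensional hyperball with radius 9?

|∂B_12(9)| = 10460353203·π^6/20 ≈ 5.02824e+11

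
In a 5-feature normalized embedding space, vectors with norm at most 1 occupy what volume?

Volume = π^{5/2}·(1)^5/Γ(7/2) = 8·π^2/15 ≈ 5.26379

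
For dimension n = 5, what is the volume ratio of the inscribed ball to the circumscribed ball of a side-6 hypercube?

Volume scales as r^n, and r_in/r_out = 1/√5, giving (1/√5)^5 ≈ 0.0178885.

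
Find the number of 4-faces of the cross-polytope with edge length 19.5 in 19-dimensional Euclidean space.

Each 4-face is the convex hull of 5 vertices, one chosen as ±e_i from each of 5 distinct axes: 2^5·C(19,5) = 372096.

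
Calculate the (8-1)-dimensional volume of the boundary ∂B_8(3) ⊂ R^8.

|∂B_8(3)| = 729·π^4 ≈ 71011.2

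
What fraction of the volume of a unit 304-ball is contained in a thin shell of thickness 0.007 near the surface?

1 - (1-0.007)^304 ≈ 0.881813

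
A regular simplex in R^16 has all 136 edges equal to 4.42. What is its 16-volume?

V_16 = √(17) · 4.42^16 / (16! · 2^(16/2)) ≈ 1.63351e-05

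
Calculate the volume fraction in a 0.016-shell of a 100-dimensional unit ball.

V(inner)/V(outer) = ((1-0.016)/1)^100 ≈ 0.1993, so the shell fraction is 0.800699.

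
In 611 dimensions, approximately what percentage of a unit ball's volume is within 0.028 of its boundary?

1 - (1-0.028)^611 ≈ 0.9999999709 ≈ 99.999997%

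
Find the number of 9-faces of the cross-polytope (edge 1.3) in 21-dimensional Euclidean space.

Number of 9-faces = 2^(9+1) · C(21,9+1) = 1024 · 352716 = 361181184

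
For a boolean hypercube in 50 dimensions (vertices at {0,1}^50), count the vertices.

An n-cube has 2^n vertices; for n = 50 that is 2^50 = 1125899906842624.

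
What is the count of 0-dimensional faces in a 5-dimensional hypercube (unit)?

f_0(5-cube) = (5 choose 0) · 2^5 = 32.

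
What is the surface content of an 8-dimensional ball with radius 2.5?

S_8(2.5) = 2·π^(8/2)·(2.5)^7 / Γ(8/2) = 78125·π^4/384 ≈ 19817.9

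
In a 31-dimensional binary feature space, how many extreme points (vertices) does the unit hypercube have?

Each vertex is a binary string of length 31, so there are 2^31 = 2147483648.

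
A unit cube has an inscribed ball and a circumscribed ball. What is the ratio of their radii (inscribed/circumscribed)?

Ratio = (s/2)/(s√3/2) = 3^(-1/2) ≈ 0.57735.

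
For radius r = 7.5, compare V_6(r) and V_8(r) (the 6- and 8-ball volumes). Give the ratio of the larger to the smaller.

V_6(7.5) ≈ 919742, V_8(7.5) ≈ 4.0633e+07. The 8-ball is larger by a factor of 44.18.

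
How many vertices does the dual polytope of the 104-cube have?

The 104-dimensional cross-polytope has 2n = 2·104 = 208 vertices.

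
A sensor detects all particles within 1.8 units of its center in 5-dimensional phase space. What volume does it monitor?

The n-ball volume is π^(n/2)·r^n/Γ(n/2+1). With n=5, r=1.8: V ≈ 99.4629.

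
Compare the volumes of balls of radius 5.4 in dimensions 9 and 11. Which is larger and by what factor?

V_9(5.4) ≈ 1.28784e+07, V_11(5.4) ≈ 2.14504e+08. The 11-ball is larger by a factor of 16.66.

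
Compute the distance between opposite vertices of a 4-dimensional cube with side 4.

||(4,4,...,4)|| = √(4)·4 = 8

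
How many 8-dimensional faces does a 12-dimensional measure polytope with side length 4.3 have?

Choose 8 of 12 axes to span the face (C(12,8) = 495 ways), then fix each of the remaining 4 coordinates at one of its two extreme values (2^4 = 16 ways): 495·16 = 7920.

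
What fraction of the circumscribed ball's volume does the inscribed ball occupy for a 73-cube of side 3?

Volume scales as r^n, and r_in/r_out = 1/√73, giving (1/√73)^73 ≈ 9.74351e-69.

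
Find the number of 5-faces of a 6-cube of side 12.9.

f_5(6-cube) = (6 choose 5) · 2^1 = 12.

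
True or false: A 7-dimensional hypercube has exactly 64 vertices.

False. The 7-cube has 2^7 = 128 vertices.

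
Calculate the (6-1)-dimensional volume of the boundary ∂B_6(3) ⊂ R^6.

S_6(3) = 2·π^(6/2)·(3)^5 / Γ(6/2) = 243·π^3 ≈ 7534.53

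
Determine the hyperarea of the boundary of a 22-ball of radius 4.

|∂B_22(4)| = 34359738368·π^11/14175 ≈ 7.13141e+11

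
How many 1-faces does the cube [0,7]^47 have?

An n-cube has n·2^(n-1) edges. With n = 47: 47·70368744177664 = 3307330976350208.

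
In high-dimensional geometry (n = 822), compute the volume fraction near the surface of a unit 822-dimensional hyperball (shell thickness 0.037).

1 - (1-0.037)^822 ≈ 1 - 3.474e-14 ≈ (100 - 3.47e-12)%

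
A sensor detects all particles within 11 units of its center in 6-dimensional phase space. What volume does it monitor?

V_6(11) = π^(6/2) · (11)^6 / Γ(6/2 + 1) = 1771561·π^3/6 ≈ 9.15492e+06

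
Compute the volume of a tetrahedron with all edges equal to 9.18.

Volume = (√2/12) · 9.18³ = 91.1721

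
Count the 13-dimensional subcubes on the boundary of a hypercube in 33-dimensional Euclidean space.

Choose 13 of 33 axes to span the face (C(33,13) = 573166440 ways), then fix each of the remaining 20 coordinates at one of its two extreme values (2^20 = 1048576 ways): 573166440·1048576 = 601008572989440.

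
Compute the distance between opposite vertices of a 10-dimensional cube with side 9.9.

||(9.9,9.9,...,9.9)|| = √(10)·9.9 ≈ 31.3065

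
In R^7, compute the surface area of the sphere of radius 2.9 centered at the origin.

|∂B_7(2.9)| ≈ 19672.8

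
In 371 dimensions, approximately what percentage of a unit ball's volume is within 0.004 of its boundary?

1 - (1-0.004)^371 ≈ 0.773945 ≈ 77.39%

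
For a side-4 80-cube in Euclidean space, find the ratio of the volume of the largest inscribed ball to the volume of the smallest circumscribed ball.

The radii are 4/2 and 4√80/2, so the volume ratio is (1/√80)^80 = 80^{-80/2} ≈ 7.52316e-77.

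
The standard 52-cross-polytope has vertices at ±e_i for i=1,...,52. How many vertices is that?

The 52-dimensional cross-polytope has 2n = 2·52 = 104 vertices.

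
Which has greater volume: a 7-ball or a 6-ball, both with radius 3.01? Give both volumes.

V_7(3.01) ≈ 10576.6. V_6(3.01) ≈ 3843.24. The 7-ball is larger.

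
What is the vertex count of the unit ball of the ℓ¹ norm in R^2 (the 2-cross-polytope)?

The 2-dimensional cross-polytope has 2n = 2·2 = 4 vertices.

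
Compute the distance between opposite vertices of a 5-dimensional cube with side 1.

Diagonal = √5 · 1 ≈ 2.23607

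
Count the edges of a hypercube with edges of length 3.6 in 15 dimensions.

Number of 1-faces = C(15,1)·2^(15-1) = 15·16384 = 245760.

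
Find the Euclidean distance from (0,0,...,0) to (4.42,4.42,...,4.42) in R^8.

d = √(4.42² + 4.42² + ... + 4.42²) [8 terms] = √(8·4.42²) = 4.42√8 ≈ 12.5016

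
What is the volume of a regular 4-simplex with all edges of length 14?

For a regular n-simplex with edge a, V = (a^n / n!)·√((n+1)/2^n). With a=14, n=4: V ≈ 894.8.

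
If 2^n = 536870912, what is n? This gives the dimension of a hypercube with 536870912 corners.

The n-cube has 2^n vertices, and 536870912 = 2^29, so n = 29.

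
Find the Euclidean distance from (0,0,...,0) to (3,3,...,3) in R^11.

d = √(3² + 3² + ... + 3²) [11 terms] = √(11·3²) = 3√11 ≈ 9.94987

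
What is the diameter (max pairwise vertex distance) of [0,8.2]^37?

||(8.2,8.2,...,8.2)|| = √(37)·8.2 ≈ 49.8787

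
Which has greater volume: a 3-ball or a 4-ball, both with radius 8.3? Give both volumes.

V_3(8.3) ≈ 2395.1. V_4(8.3) ≈ 23419.7. The 4-ball is larger.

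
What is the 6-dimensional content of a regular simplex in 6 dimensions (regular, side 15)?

Volume = 15^6 · √(7/2^6) / 6! ≈ 5232.08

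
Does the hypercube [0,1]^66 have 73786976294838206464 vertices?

True. The 66-cube has 2^66 = 73786976294838206464 vertices.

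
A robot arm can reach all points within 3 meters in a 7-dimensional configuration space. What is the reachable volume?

V_7(3) = π^(7/2) · (3)^7 / Γ(7/2 + 1) = 11664·π^3/35 ≈ 10333.1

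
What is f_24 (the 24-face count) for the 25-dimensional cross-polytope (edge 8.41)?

An n-cross-polytope has 2^(k+1)·C(n,k+1) k-faces. Here 2^25·C(25,25) = 33554432·1 = 33554432.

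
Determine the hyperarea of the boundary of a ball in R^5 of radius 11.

S = n·V_n(r)/r = 5·V_5(11)/11 (volume-to-surface relation), giving 117128·π^2/3 ≈ 385336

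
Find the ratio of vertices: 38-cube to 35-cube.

The 38-cube has 2^38 = 274877906944 vertices. The 35-cube has 2^35 = 34359738368 vertices. Ratio: 274877906944/34359738368 = 8.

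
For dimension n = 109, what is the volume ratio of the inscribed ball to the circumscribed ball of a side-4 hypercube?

Volume scales as r^n, and r_in/r_out = 1/√109, giving (1/√109)^109 ≈ 9.12548e-112.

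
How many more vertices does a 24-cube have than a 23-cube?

The 24-cube has 2^24 = 16777216 vertices. The 23-cube has 2^23 = 8388608 vertices. Difference: 16777216 - 8388608 = 8388608.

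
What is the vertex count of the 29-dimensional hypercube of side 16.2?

Number of vertices = 2^29 = 536870912.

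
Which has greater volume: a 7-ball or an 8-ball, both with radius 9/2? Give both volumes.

V_7(4.5) ≈ 176550. V_8(4.5) ≈ 682478. The 8-ball is larger.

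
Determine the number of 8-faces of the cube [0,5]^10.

An n-cube has C(n,k)·2^(n-k) k-faces. Here C(10,8)·2^2 = 45·4 = 180.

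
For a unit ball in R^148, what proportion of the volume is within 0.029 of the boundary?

Shell fraction = 1 - (1-0.029)^148 ≈ 0.987164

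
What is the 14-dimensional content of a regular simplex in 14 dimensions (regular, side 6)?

V = (6^14 / 14!) · √((14+1) / 2^14) ≈ 0.0271985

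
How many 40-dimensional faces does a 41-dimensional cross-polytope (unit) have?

f_40(41-orthoplex) = 2^41 · (41 choose 41) = 2199023255552.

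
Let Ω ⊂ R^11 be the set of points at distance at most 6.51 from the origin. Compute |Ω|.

Volume = π^{11/2}·(6.51)^11/Γ(13/2) ≈ 1.67686e+09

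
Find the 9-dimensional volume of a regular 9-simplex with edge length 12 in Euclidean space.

V_9 = √(10) · 12^9 / (9! · 2^(9/2)) ≈ 1987.16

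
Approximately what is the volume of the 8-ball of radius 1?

Volume = π^{8/2}·(1)^8/Γ(5) = π^4/24 ≈ 4.05871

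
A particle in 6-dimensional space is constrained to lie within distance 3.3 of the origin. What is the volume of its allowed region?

Volume = π^{6/2}·(3.3)^6/Γ(4) ≈ 6673.94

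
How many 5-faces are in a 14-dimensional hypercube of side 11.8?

Choose 5 of 14 axes to span the face (C(14,5) = 2002 ways), then fix each of the remaining 9 coordinates at one of its two extreme values (2^9 = 512 ways): 2002·512 = 1025024.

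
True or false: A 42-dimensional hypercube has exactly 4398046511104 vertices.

True. The 42-cube has 2^42 = 4398046511104 vertices.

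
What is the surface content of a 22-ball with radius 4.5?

S = n·V_n(r)/r = 22·V_22(4.5)/4.5 (volume-to-surface relation), giving 1350851717672992089·π^11/46976204800 ≈ 8.46016e+12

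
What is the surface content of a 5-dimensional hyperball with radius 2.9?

|∂B_5(2.9)| ≈ 1861.49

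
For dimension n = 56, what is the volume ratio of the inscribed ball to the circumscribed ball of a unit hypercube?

V_in/V_out = n^(-n/2) = 56^(-56/2) ≈ 1.12392e-49.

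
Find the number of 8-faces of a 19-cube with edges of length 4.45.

Number of 8-faces = C(19,8) · 2^(19-8) = 75582 · 2048 = 154791936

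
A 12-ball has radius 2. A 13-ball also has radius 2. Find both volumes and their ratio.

V_12(2) ≈ 5469.24. V_13(2) ≈ 7459.87. Ratio V_12/V_13 ≈ 0.7332.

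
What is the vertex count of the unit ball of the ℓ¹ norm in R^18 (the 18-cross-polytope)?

The 18-dimensional cross-polytope has 2n = 2·18 = 36 vertices.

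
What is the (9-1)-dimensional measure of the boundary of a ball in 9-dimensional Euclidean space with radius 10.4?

S_9(10.4) = 2·π^(9/2)·(10.4)^8 / Γ(9/2) ≈ 4.06281e+09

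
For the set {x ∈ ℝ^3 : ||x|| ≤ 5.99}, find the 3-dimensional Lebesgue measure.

The n-ball volume is π^(n/2)·r^n/Γ(n/2+1). With n=3, r=5.99: V ≈ 900.262.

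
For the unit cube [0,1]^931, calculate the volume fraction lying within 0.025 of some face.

The inner cube has side 1-2·0.025 = 0.95 and volume (0.95)^931 ≈ 1.823e-21, so the shell holds 1 - 1.823e-21 of the volume.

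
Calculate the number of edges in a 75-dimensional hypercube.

An n-cube has n·2^(n-1) edges. With n = 75: 75·18889465931478580854784 = 1416709944860893564108800.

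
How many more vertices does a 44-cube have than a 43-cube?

The 44-cube has 2^44 = 17592186044416 vertices. The 43-cube has 2^43 = 8796093022208 vertices. Difference: 17592186044416 - 8796093022208 = 8796093022208.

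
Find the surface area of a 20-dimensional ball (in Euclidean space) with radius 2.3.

|∂B_20(2.3)| ≈ 3.85119e+06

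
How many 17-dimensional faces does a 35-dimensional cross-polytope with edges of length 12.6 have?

f_17(35-orthoplex) = 2^18 · (35 choose 18) = 1189496134041600.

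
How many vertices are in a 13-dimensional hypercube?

An n-cube has C(n,k)·2^(n-k) k-faces. Here C(13,0)·2^13 = 1·8192 = 8192.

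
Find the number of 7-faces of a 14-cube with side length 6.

f_7(14-cube) = (14 choose 7) · 2^7 = 439296.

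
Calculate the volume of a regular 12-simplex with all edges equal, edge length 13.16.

V_12 = √(13) · 13.16^12 / (12! · 2^(12/2)) ≈ 3173.4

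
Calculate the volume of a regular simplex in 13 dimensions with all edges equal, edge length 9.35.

V_13 = √(14) · 9.35^13 / (13! · 2^(13/2)) ≈ 27.7102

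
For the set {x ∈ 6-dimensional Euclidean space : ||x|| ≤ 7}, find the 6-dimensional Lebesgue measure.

V = 117649·π^3/6 ≈ 607976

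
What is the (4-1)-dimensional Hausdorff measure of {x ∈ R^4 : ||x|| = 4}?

The surface area of an n-ball is 2π^(n/2) r^(n-1) / Γ(n/2). For n=4, r=4: 128·π^2 ≈ 1263.31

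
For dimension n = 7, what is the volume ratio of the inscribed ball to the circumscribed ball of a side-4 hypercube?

Volume scales as r^n, and r_in/r_out = 1/√7, giving (1/√7)^7 ≈ 0.00110194.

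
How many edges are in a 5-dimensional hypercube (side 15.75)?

Number of 1-faces = C(5,1) · 2^(5-1) = 5 · 16 = 80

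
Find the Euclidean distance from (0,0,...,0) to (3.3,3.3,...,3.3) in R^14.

d = √(3.3² + 3.3² + ... + 3.3²) [14 terms] = √(14·3.3²) = 3.3√14 ≈ 12.3475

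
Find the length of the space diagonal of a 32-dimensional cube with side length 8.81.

Diagonal = √32 · 8.81 ≈ 49.8369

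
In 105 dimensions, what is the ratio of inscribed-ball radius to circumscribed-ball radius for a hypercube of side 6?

Ratio = (s/2)/(s√105/2) = 105^(-1/2) ≈ 0.09759.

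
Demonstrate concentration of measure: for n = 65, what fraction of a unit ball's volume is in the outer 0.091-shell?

1 - (1-0.091)^65 ≈ 0.997974 ≈ 99.80%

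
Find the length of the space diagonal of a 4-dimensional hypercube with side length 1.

||(1,1,...,1)|| = √(4)·1 = 2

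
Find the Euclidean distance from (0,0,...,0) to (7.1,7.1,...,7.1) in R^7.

The space diagonal of an n-cube of side s is s√n. Here 7.1·√7 ≈ 18.7848.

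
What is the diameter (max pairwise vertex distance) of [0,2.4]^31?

The space diagonal of an n-cube of side s is s√n. Here 2.4·√31 ≈ 13.3626.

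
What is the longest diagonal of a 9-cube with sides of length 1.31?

The space diagonal of an n-cube of side s is s√n. Here 1.31·√9 = 3.93.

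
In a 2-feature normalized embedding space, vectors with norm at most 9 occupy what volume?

Volume = π^{2/2}·(9)^2/Γ(2) = 81·π ≈ 254.469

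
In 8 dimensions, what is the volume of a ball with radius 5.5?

V = 214358881·π^4/6144 ≈ 3.39852e+06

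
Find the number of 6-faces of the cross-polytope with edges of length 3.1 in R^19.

An n-cross-polytope has 2^(k+1)·C(n,k+1) k-faces. Here 2^7·C(19,7) = 128·50388 = 6449664.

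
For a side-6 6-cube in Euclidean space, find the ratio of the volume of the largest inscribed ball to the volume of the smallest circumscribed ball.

Volume scales as r^n, and r_in/r_out = 1/√6, giving (1/√6)^6 ≈ 0.00462963.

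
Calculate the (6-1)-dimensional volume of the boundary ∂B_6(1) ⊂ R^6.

The surface area of an n-ball is 2π^(n/2) r^(n-1) / Γ(n/2). For n=6, r=1: π^3 ≈ 31.0063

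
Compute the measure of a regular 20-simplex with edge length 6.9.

V = (6.9^20 / 20!) · √((20+1) / 2^20) ≈ 0.000110069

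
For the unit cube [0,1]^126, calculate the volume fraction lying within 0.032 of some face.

The inner cube has side 1-2·0.032 = 0.936 and volume (0.936)^126 ≈ 0.0002403, so the shell holds 0.99976 of the volume.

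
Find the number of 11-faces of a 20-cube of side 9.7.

Choose 11 of 20 axes to span the face (C(20,11) = 167960 ways), then fix each of the remaining 9 coordinates at one of its two extreme values (2^9 = 512 ways): 167960·512 = 85995520.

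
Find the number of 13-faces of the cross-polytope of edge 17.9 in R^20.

f_13(20-orthoplex) = 2^14 · (20 choose 14) = 635043840.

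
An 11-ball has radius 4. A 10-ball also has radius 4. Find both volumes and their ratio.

V_11(4) ≈ 7.9025e+06. V_10(4) ≈ 2.67404e+06. Ratio V_11/V_10 ≈ 2.955.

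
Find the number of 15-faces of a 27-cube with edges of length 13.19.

Choose 15 of 27 axes to span the face (C(27,15) = 17383860 ways), then fix each of the remaining 12 coordinates at one of its two extreme values (2^12 = 4096 ways): 17383860·4096 = 71204290560.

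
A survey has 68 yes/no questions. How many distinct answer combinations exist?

Each vertex is a binary string of length 68, so there are 2^68 = 295147905179352825856.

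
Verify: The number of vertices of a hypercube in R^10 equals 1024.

True. The 10-cube has 2^10 = 1024 vertices.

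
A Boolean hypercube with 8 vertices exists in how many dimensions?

2^n = 8 ⇒ n = log_2(8) = 3.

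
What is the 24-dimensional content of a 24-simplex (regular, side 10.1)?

Volume = 10.1^24 · √(25/2^24) / 24! ≈ 0.00249814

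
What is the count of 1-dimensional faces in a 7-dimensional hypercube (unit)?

Number of 1-faces = C(7,1) · 2^(7-1) = 7 · 64 = 448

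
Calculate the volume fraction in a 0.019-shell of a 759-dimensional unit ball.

V(inner)/V(outer) = ((1-0.019)/1)^759 ≈ 4.751e-07, so the shell fraction is 0.9999995249.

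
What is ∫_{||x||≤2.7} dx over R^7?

Volume = π^{7/2}·(2.7)^7/Γ(9/2) ≈ 4942.27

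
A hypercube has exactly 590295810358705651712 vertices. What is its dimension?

Since 2^n = 590295810358705651712, we have n = 69.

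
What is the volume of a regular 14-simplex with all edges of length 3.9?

V = (3.9^14 / 14!) · √((14+1) / 2^14) ≈ 6.5363e-05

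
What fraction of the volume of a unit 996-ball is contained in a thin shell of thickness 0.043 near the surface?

V(inner)/V(outer) = ((1-0.043)/1)^996 ≈ 9.734e-20, so the shell fraction is 1 - 9.734e-20.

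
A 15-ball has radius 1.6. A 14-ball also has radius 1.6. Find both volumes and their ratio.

V_15(1.6) ≈ 439.774. V_14(1.6) ≈ 431.816. Ratio V_15/V_14 ≈ 1.018.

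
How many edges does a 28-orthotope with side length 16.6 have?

Each of the 2^28 = 268435456 vertices has degree 28; total edges = 28·2^28/2 = 3758096384.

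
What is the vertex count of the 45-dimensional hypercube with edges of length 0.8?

Each vertex is a binary string of length 45, so there are 2^45 = 35184372088832.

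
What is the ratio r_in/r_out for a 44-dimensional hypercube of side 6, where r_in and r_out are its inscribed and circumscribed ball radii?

r_in = 6/2 (half the side); r_out = 6√44/2 (half the diagonal). Ratio = 1/√44 ≈ 0.150756.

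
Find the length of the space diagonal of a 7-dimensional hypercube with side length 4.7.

d = √(4.7² + 4.7² + ... + 4.7²) [7 terms] = √(7·4.7²) = 4.7√7 ≈ 12.435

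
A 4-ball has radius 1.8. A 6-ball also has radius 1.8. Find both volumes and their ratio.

V_4(1.8) ≈ 51.8036. V_6(1.8) ≈ 175.765. Ratio V_4/V_6 ≈ 0.2947.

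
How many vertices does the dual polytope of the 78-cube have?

The vertices are ±e_1, ..., ±e_78, so there are 2·78 = 156.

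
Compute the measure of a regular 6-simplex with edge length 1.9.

V_6 = √(7) · 1.9^6 / (6! · 2^(6/2)) ≈ 0.0216097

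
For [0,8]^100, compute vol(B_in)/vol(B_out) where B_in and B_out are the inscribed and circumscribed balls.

V_in/V_out = n^(-n/2) = 100^(-100/2) ≈ 1e-100.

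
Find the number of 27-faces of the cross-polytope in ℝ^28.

f_27(28-orthoplex) = 2^28 · (28 choose 28) = 268435456.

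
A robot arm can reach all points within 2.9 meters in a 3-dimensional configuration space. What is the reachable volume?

The n-ball volume is π^(n/2)·r^n/Γ(n/2+1). With n=3, r=2.9: V ≈ 102.16.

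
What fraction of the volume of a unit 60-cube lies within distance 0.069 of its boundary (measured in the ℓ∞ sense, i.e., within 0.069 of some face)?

Shell fraction = 1 - (1-0.138)^60 ≈ 0.999865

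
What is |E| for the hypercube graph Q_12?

An n-cube has n·2^(n-1) edges. With n = 12: 12·2048 = 24576.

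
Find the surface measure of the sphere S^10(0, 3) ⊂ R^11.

|∂B_11(3)| = 139968·π^5/35 ≈ 1.2238e+06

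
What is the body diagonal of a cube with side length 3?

The space diagonal of an n-cube of side s is s√n. Here 3·√3 ≈ 5.19615.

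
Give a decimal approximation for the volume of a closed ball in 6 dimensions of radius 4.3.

The n-ball volume is π^(n/2)·r^n/Γ(n/2+1). With n=6, r=4.3: V ≈ 32667.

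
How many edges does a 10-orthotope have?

The 10-cube has n·2^(n-1) = 10·2^9 = 10·512 = 5120 edges.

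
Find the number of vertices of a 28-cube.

Number of vertices = 2^28 = 268435456.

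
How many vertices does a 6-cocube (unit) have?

Each 0-face is the convex hull of 1 vertex, one chosen as ±e_i from each of 1 distinct axis: 2^1·C(6,1) = 12.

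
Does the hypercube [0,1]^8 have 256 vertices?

True. The 8-cube has 2^8 = 256 vertices.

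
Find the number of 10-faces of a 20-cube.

f_10(20-cube) = (20 choose 10) · 2^10 = 189190144.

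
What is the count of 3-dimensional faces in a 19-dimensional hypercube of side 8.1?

Number of 3-faces = C(19,3) · 2^(19-3) = 969 · 65536 = 63504384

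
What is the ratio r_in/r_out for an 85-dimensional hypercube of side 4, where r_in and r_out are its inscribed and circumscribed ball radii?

r_in / r_out = (4/2) / (4√85/2) = 1/√85 ≈ 0.108465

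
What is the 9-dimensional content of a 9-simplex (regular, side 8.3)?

V_9 = √(10) · 8.3^9 / (9! · 2^(9/2)) ≈ 71.9954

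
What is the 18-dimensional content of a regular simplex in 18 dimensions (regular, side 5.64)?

V = (5.64^18 / 18!) · √((18+1) / 2^18) ≈ 4.43394e-05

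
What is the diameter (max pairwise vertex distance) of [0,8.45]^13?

The space diagonal of an n-cube of side s is s√n. Here 8.45·√13 ≈ 30.4669.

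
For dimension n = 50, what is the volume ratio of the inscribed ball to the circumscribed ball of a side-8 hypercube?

V_in / V_out = (r_in/r_out)^50 = (1/√50)^50 = 50^(-50/2) ≈ 3.35544e-43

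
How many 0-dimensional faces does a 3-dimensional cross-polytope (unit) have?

Number of 0-faces = 2^(0+1) · C(3,0+1) = 2 · 3 = 6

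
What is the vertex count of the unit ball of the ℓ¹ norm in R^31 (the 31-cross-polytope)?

Number of vertices = 2n = 62.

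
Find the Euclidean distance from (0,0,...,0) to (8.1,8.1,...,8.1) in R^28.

||(8.1,8.1,...,8.1)|| = √(28)·8.1 ≈ 42.8612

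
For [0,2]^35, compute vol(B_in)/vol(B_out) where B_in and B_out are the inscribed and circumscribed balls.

V_in/V_out = n^(-n/2) = 35^(-35/2) ≈ 9.52378e-28.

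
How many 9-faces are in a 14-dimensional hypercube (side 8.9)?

Number of 9-faces = C(14,9) · 2^(14-9) = 2002 · 32 = 64064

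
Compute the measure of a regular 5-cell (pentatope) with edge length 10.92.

Volume = 10.92^4 · √(5/2^4) / 4! ≈ 331.211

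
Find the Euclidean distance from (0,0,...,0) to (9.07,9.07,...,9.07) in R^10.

||(9.07,9.07,...,9.07)|| = √(10)·9.07 ≈ 28.6819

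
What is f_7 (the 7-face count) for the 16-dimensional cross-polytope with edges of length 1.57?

f_7(16-orthoplex) = 2^8 · (16 choose 8) = 3294720.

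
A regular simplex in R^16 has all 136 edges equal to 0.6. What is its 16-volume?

Volume = 0.6^16 · √(17/2^16) / 16! ≈ 2.17163e-19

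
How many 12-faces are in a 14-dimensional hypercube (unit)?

An n-cube has C(n,k)·2^(n-k) k-faces. Here C(14,12)·2^2 = 91·4 = 364.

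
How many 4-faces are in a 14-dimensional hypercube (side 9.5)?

Choose 4 of 14 axes to span the face (C(14,4) = 1001 ways), then fix each of the remaining 10 coordinates at one of its two extreme values (2^10 = 1024 ways): 1001·1024 = 1025024.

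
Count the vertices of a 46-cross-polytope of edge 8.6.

An n-cross-polytope has 2n vertices; here n = 46, giving 92.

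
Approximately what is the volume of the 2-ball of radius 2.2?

Volume = π^{2/2}·(2.2)^2/Γ(2) ≈ 15.2053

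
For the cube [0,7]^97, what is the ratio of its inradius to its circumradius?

Ratio = (s/2)/(s√97/2) = 97^(-1/2) ≈ 0.101535.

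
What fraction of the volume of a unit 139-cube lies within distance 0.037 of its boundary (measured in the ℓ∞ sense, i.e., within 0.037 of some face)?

Shell fraction = 1 - (1-0.074)^139 ≈ 0.999977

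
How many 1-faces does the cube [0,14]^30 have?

The 30-cube has n·2^(n-1) = 30·2^29 = 30·536870912 = 16106127360 edges.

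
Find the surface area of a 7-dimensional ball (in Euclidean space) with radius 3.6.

S = n·V_n(r)/r = 7·V_7(3.6)/3.6 (volume-to-surface relation), giving 71993.5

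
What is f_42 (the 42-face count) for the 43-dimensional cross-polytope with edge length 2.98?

An n-cross-polytope has 2^(k+1)·C(n,k+1) k-faces. Here 2^43·C(43,43) = 8796093022208·1 = 8796093022208.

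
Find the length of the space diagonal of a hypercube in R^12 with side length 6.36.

Diagonal = √12 · 6.36 ≈ 22.0317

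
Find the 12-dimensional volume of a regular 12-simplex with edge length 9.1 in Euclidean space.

For a regular n-simplex with edge a, V = (a^n / n!)·√((n+1)/2^n). With a=9.1, n=12: V ≈ 37.9273.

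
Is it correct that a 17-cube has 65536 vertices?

False. The 17-cube has 2^17 = 131072 vertices.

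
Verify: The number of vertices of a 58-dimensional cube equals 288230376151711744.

True. The 58-cube has 2^58 = 288230376151711744 vertices.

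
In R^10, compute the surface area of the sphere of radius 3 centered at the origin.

S_10(3) = 2·π^(10/2)·(3)^9 / Γ(10/2) = 6561·π^5/4 ≈ 501949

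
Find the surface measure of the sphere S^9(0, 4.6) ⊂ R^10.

S_10(4.6) = 2·π^(10/2)·(4.6)^9 / Γ(10/2) ≈ 2.35174e+07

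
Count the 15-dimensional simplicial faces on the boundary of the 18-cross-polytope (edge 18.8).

An n-cross-polytope has 2^(k+1)·C(n,k+1) k-faces. Here 2^16·C(18,16) = 65536·153 = 10027008.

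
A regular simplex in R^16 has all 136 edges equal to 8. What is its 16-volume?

Volume = 8^16 · √(17/2^16) / 16! ≈ 0.216673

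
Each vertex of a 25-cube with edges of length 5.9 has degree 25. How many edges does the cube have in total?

The 25-cube has n·2^(n-1) = 25·2^24 = 25·16777216 = 419430400 edges.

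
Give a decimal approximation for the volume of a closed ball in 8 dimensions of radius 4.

V = 8192·π^4/3 ≈ 265992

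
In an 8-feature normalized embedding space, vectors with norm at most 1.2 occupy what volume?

V_8(1.2) = π^(8/2) · (1.2)^8 / Γ(8/2 + 1) ≈ 17.4517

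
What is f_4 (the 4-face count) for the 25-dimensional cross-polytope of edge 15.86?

Number of 4-faces = 2^(4+1) · C(25,4+1) = 32 · 53130 = 1700160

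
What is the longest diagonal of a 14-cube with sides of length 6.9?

Diagonal = √14 · 6.9 ≈ 25.8174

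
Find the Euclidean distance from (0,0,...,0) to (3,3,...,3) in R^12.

||(3,3,...,3)|| = √(12)·3 ≈ 10.3923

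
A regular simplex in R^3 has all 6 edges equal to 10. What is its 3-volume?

Volume = (√2/12) · 10³ = 117.851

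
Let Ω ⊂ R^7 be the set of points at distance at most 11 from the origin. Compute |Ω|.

V_7(11) = π^(7/2) · (11)^7 / Γ(7/2 + 1) = 311794736·π^3/105 ≈ 9.20723e+07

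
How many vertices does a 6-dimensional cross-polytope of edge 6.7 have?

The vertices are ±e_1, ..., ±e_6, so there are 2·6 = 12.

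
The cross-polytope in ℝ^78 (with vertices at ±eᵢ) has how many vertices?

The vertices are ±e_1, ..., ±e_78, so there are 2·78 = 156.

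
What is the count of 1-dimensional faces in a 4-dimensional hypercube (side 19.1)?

Number of 1-faces = C(4,1) · 2^(4-1) = 4 · 8 = 32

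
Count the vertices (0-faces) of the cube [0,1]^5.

Number of vertices = 2^5 = 32.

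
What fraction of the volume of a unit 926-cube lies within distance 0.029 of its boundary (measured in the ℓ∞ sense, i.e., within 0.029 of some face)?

1 - (1 - 2·0.029)^926 = 1 - 0.942^926 ≈ 1 - 9.357e-25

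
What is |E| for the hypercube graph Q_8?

An n-cube has n·2^(n-1) edges. With n = 8: 8·128 = 1024.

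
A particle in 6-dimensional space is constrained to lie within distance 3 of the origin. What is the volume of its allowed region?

V = 243·π^3/2 ≈ 3767.26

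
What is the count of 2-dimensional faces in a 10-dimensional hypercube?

An n-cube has C(n,k)·2^(n-k) k-faces. Here C(10,2)·2^8 = 45·256 = 11520.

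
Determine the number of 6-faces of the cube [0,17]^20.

f_6(20-cube) = (20 choose 6) · 2^14 = 635043840.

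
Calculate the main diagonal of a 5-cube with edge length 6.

Diagonal = √5 · 6 ≈ 13.4164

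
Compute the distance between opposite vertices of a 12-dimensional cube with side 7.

The space diagonal of an n-cube of side s is s√n. Here 7·√12 ≈ 24.2487.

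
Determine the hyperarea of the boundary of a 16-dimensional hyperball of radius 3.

The surface area of an n-ball is 2π^(n/2) r^(n-1) / Γ(n/2). For n=16, r=3: 1594323·π^8/280 ≈ 5.40278e+07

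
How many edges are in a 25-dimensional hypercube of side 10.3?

f_1(25-cube) = (25 choose 1) · 2^24 = 419430400.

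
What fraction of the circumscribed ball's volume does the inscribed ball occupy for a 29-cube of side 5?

Volume scales as r^n, and r_in/r_out = 1/√29, giving (1/√29)^29 ≈ 6.24064e-22.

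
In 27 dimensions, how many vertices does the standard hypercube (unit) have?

Each vertex is a binary string of length 27, so there are 2^27 = 134217728.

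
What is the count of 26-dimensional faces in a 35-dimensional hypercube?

An n-cube has C(n,k)·2^(n-k) k-faces. Here C(35,26)·2^9 = 70607460·512 = 36151019520.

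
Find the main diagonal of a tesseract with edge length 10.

||(10,10,...,10)|| = √(4)·10 = 20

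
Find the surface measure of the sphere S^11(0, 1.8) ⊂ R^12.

|∂B_12(1.8)| ≈ 10297.8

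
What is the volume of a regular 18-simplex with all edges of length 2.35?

For a regular n-simplex with edge a, V = (a^n / n!)·√((n+1)/2^n). With a=2.35, n=18: V ≈ 6.35312e-12.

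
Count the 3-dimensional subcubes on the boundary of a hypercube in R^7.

Choose 3 of 7 axes to span the face (C(7,3) = 35 ways), then fix each of the remaining 4 coordinates at one of its two extreme values (2^4 = 16 ways): 35·16 = 560.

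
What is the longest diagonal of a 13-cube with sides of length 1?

d = √(1² + 1² + ... + 1²) [13 terms] = √(13·1²) = 1√13 ≈ 3.60555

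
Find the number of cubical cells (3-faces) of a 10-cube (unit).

Choose 3 of 10 axes to span the face (C(10,3) = 120 ways), then fix each of the remaining 7 coordinates at one of its two extreme values (2^7 = 128 ways): 120·128 = 15360.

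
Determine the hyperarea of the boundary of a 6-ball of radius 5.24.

The surface area of an n-ball is 2π^(n/2) r^(n-1) / Γ(n/2). For n=6, r=5.24: 122492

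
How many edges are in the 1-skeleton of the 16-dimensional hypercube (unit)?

An n-cube has n·2^(n-1) edges. With n = 16: 16·32768 = 524288.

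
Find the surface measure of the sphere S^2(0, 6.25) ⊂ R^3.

S_3(6.25) = 2·π^(3/2)·(6.25)^2 / Γ(3/2) = 4πr² = 4π·(6.25)² ≈ 490.874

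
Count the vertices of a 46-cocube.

The vertices are ±e_1, ..., ±e_46, so there are 2·46 = 92.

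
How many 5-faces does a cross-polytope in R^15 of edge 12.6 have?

f_5(15-orthoplex) = 2^6 · (15 choose 6) = 320320.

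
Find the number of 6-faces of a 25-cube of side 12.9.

Choose 6 of 25 axes to span the face (C(25,6) = 177100 ways), then fix each of the remaining 19 coordinates at one of its two extreme values (2^19 = 524288 ways): 177100·524288 = 92851404800.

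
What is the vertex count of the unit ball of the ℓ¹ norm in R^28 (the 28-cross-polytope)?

An n-cross-polytope has 2n vertices; here n = 28, giving 56.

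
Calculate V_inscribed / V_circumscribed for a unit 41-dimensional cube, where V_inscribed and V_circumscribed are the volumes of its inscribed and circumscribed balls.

V_in/V_out = n^(-n/2) = 41^(-41/2) ≈ 8.66824e-34.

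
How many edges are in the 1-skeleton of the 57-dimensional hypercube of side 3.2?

Number of 1-faces = C(57,1)·2^(57-1) = 57·72057594037927936 = 4107282860161892352.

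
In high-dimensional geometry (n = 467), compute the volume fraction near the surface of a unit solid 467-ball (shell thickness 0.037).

1 - (1-0.037)^467 ≈ 0.9999999774 ≈ 99.999998%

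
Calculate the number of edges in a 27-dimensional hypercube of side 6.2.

An n-cube has n·2^(n-1) edges. With n = 27: 27·67108864 = 1811939328.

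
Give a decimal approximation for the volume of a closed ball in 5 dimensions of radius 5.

Volume = π^{5/2}·(5)^5/Γ(7/2) = 5000·π^2/3 ≈ 16449.3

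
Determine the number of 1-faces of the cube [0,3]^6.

Choose 1 of 6 axes to span the face (C(6,1) = 6 ways), then fix each of the remaining 5 coordinates at one of its two extreme values (2^5 = 32 ways): 6·32 = 192.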